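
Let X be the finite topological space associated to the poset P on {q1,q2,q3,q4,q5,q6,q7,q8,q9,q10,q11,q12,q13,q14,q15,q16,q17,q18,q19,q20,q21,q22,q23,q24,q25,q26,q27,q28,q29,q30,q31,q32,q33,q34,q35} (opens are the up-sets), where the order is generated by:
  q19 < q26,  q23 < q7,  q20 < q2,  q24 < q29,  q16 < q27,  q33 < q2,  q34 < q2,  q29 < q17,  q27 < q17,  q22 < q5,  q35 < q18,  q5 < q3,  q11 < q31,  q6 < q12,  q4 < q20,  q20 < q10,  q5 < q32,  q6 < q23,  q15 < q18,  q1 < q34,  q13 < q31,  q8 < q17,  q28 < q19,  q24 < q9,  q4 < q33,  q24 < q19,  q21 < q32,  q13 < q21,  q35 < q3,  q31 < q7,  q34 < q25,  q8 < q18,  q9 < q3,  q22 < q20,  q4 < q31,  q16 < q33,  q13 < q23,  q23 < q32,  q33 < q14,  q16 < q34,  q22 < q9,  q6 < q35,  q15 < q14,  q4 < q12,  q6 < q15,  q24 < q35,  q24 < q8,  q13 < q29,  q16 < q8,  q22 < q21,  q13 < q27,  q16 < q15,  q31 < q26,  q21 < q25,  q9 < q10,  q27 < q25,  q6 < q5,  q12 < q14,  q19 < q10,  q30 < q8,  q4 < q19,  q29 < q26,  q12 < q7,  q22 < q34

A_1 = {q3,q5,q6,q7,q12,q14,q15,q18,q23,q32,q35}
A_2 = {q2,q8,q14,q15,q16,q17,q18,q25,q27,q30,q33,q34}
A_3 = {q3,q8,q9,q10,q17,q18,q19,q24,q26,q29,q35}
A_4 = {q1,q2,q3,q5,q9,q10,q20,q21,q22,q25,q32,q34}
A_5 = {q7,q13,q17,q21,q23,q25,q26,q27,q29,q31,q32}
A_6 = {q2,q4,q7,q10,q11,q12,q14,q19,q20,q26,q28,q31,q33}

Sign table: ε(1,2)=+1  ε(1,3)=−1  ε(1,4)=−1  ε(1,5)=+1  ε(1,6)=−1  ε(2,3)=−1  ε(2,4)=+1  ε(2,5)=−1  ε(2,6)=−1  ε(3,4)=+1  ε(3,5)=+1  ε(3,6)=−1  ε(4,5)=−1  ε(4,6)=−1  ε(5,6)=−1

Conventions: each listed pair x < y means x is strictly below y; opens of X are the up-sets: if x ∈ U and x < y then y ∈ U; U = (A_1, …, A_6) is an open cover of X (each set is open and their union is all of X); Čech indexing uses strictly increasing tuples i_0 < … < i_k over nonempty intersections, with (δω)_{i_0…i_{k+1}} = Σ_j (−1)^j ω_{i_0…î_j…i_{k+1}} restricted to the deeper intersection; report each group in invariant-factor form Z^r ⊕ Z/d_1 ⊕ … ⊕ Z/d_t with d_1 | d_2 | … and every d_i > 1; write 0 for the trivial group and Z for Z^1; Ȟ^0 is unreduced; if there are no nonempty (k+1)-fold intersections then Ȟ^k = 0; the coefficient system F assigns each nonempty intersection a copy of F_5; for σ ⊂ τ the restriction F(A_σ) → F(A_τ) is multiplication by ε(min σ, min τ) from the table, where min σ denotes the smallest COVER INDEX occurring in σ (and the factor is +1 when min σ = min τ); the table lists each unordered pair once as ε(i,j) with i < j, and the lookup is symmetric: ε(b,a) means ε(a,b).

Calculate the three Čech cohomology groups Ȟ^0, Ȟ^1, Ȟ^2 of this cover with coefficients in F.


Ȟ^0 ≅ 0; Ȟ^1 ≅ 0; Ȟ^2 ≅ Z/5

intersection data:
  A12={q14,q15,q18} A13={q3,q18,q35} A14={q3,q5,q32} A15={q7,q23,q32} A16={q7,q12,q14} A23={q8,q17,q18} A24={q2,q25,q34} A25={q17,q25,q27} A26={q2,q14,q33} A34={q3,q9,q10} A35={q17,q26,q29} A36={q10,q19,q26} A45={q21,q25,q32} A46={q2,q10,q20} A56={q7,q26,q31}
  A123={q18} A126={q14} A134={q3} A145={q32} A156={q7} A235={q17} A245={q25} A246={q2} A346={q10} A356={q26}
C dims 6,15,10; δ0: rk_F5 6; δ1: rk_F5 9
Ȟ^0 = (6 − 6) − 0 = 0, so Ȟ^0 ≅ 0
Ȟ^1 = (15 − 9) − 6 = 0, so Ȟ^1 ≅ 0
Ȟ^2 = (10 − 0) − 9 = 1, so Ȟ^2 ≅ Z/5


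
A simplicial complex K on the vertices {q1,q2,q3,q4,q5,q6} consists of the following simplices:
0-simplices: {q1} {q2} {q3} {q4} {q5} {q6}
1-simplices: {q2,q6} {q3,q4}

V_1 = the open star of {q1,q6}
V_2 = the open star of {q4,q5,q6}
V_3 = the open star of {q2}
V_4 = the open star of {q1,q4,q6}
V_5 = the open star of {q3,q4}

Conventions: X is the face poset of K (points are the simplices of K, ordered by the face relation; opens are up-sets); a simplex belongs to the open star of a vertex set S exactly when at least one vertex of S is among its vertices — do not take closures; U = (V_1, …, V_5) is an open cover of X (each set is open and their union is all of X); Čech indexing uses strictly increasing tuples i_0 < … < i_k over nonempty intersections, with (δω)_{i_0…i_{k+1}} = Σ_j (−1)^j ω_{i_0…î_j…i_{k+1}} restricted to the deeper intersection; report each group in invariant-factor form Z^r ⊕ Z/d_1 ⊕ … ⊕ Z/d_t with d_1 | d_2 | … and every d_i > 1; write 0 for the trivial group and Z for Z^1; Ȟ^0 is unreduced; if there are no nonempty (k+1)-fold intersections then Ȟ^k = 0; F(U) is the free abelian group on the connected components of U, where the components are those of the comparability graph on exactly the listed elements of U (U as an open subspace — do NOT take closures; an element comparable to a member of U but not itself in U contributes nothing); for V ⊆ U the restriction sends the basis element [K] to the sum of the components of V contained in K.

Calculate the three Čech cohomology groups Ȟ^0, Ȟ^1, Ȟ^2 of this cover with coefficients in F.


Ȟ^0 = Z^4, Ȟ^1 = 0, Ȟ^2 = 0

nerve of the cover:
  V1={{q1},{q6},{q2,q6}} V2={{q4},{q5},{q6},{q2,q6},{q3,q4}} V3={{q2},{q2,q6}} V4={{q1},{q4},{q6},{q2,q6},{q3,q4}} V5={{q3},{q4},{q3,q4}}
  V12={{q6},{q2,q6}} V13={{q2,q6}} V14={{q1},{q6},{q2,q6}} V23={{q2,q6}} V24={{q4},{q6},{q2,q6},{q3,q4}} V25={{q4},{q3,q4}} V34={{q2,q6}} V45={{q4},{q3,q4}}
  V123={{q2,q6}} V124={{q6},{q2,q6}} V134={{q2,q6}} V234={{q2,q6}} V245={{q4},{q3,q4}}
  V1234={{q2,q6}}
components per intersection:
  V1: {{q1}} {{q6},{q2,q6}}
  V2: {{q4},{q3,q4}} {{q5}} {{q6},{q2,q6}}
  V3: {{q2},{q2,q6}}
  V4: {{q1}} {{q4},{q3,q4}} {{q6},{q2,q6}}
  V5: {{q3},{q4},{q3,q4}}
  V12: {{q6},{q2,q6}}
  V13: {{q2,q6}}
  V14: {{q1}} {{q6},{q2,q6}}
  V23: {{q2,q6}}
  V24: {{q4},{q3,q4}} {{q6},{q2,q6}}
  V25: {{q4},{q3,q4}}
  V34: {{q2,q6}}
  V45: {{q4},{q3,q4}}
  V123: {{q2,q6}}
  V124: {{q6},{q2,q6}}
  V134: {{q2,q6}}
  V234: {{q2,q6}}
  V245: {{q4},{q3,q4}}
  V1234: {{q2,q6}}
C dims 10,10,5,1; δ0: rk 6, SNF 1^6; δ1: rk 4, SNF 1^4; δ2: rk 1, SNF 1^1
Ȟ^0 = (10 − 6) − 0 = 4, so Ȟ^0 ≅ Z^4
Ȟ^1 = (10 − 4) − 6 = 0, so Ȟ^1 ≅ 0
Ȟ^2 = (5 − 1) − 4 = 0, so Ȟ^2 ≅ 0


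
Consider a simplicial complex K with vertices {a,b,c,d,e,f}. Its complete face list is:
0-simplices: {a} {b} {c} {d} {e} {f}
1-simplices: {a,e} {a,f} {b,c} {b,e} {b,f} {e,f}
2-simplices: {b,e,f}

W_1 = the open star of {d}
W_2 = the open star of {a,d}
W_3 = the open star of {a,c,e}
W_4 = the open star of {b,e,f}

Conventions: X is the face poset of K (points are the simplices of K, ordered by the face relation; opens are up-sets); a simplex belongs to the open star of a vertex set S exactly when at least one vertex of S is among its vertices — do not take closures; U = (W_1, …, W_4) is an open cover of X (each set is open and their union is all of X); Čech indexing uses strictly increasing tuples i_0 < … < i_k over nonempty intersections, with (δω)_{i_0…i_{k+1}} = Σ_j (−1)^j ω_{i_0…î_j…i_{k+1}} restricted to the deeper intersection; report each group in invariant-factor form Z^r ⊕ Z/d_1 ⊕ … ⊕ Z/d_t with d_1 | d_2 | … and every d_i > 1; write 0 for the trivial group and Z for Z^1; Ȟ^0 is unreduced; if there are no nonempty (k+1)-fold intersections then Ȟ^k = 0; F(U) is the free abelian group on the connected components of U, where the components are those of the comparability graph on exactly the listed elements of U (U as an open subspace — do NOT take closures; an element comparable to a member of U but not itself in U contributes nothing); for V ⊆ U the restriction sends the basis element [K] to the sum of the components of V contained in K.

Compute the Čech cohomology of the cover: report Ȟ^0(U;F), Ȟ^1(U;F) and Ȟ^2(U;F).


nonempty intersections:
  W1={{d}} W2={{a},{d},{a,e},{a,f}} W3={{a},{c},{e},{a,e},{a,f},{b,c},{b,e},{e,f},{b,e,f}} W4={{b},{e},{f},{a,e},{a,f},{b,c},{b,e},{b,f},{e,f},{b,e,f}}
  W12={{d}} W23={{a},{a,e},{a,f}} W24={{a,e},{a,f}} W34={{e},{a,e},{a,f},{b,c},{b,e},{e,f},{b,e,f}}
  W234={{a,e},{a,f}}
components per intersection:
  W1: {{d}}
  W2: {{a},{a,e},{a,f}} {{d}}
  W3: {{a},{e},{a,e},{a,f},{b,e},{e,f},{b,e,f}} {{c},{b,c}}
  W4: {{b},{e},{f},{a,e},{a,f},{b,c},{b,e},{b,f},{e,f},{b,e,f}}
  W12: {{d}}
  W23: {{a},{a,e},{a,f}}
  W24: {{a,e}} {{a,f}}
  W34: {{e},{a,e},{b,e},{e,f},{b,e,f}} {{a,f}} {{b,c}}
  W234: {{a,e}} {{a,f}}
C dims 6,7,2; δ0: rk 4, SNF 1^4; δ1: rk 2, SNF 1^2
Ȟ^0: (6−4)−0=2 ⇒ Z^2
Ȟ^1: (7−2)−4=1 ⇒ Z
Ȟ^2: (2−0)−2=0 ⇒ 0

Ȟ^0 = Z^2; Ȟ^1 = Z; Ȟ^2 = 0


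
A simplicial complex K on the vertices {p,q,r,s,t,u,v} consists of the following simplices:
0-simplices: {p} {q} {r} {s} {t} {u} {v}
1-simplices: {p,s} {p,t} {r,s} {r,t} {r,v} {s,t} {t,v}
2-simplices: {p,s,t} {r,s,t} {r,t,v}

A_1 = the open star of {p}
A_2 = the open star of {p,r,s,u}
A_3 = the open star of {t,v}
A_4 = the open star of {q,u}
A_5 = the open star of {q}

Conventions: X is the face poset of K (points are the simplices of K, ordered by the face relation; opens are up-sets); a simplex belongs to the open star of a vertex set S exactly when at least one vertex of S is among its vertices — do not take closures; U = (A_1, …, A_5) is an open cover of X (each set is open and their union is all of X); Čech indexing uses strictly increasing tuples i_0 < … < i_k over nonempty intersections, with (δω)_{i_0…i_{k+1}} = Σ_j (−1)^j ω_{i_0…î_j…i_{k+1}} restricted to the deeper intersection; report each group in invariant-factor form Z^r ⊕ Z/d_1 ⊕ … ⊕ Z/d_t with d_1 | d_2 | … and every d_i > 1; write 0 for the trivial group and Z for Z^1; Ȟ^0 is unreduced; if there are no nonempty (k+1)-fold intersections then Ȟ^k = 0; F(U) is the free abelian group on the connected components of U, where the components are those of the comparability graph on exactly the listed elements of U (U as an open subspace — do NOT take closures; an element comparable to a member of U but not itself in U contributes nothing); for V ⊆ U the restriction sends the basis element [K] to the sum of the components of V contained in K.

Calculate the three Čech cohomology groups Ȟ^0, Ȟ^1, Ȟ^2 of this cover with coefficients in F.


intersection data:
  A1={{p},{p,s},{p,t},{p,s,t}} A2={{p},{r},{s},{u},{p,s},{p,t},{r,s},{r,t},{r,v},{s,t},{p,s,t},{r,s,t},{r,t,v}} A3={{t},{v},{p,t},{r,t},{r,v},{s,t},{t,v},{p,s,t},{r,s,t},{r,t,v}} A4={{q},{u}} A5={{q}}
  A12={{p},{p,s},{p,t},{p,s,t}} A13={{p,t},{p,s,t}} A23={{p,t},{r,t},{r,v},{s,t},{p,s,t},{r,s,t},{r,t,v}} A24={{u}} A45={{q}}
  A123={{p,t},{p,s,t}}
components per intersection:
  A1: {{p},{p,s},{p,t},{p,s,t}}
  A2: {{p},{r},{s},{p,s},{p,t},{r,s},{r,t},{r,v},{s,t},{p,s,t},{r,s,t},{r,t,v}} {{u}}
  A3: {{t},{v},{p,t},{r,t},{r,v},{s,t},{t,v},{p,s,t},{r,s,t},{r,t,v}}
  A4: {{q}} {{u}}
  A5: {{q}}
  A12: {{p},{p,s},{p,t},{p,s,t}}
  A13: {{p,t},{p,s,t}}
  A23: {{p,t},{r,t},{r,v},{s,t},{p,s,t},{r,s,t},{r,t,v}}
  A24: {{u}}
  A45: {{q}}
  A123: {{p,t},{p,s,t}}
C dims 7,5,1; δ0: rk 4, SNF 1^4; δ1: rk 1, SNF 1^1
Ȟ^0 = (7 − 4) − 0 = 3, so Ȟ^0 ≅ Z^3
Ȟ^1 = (5 − 1) − 4 = 0, so Ȟ^1 ≅ 0
Ȟ^2 = (1 − 0) − 1 = 0, so Ȟ^2 ≅ 0

Ȟ^0(U;F) ≅ Z^3, Ȟ^1(U;F) ≅ 0, Ȟ^2(U;F) ≅ 0


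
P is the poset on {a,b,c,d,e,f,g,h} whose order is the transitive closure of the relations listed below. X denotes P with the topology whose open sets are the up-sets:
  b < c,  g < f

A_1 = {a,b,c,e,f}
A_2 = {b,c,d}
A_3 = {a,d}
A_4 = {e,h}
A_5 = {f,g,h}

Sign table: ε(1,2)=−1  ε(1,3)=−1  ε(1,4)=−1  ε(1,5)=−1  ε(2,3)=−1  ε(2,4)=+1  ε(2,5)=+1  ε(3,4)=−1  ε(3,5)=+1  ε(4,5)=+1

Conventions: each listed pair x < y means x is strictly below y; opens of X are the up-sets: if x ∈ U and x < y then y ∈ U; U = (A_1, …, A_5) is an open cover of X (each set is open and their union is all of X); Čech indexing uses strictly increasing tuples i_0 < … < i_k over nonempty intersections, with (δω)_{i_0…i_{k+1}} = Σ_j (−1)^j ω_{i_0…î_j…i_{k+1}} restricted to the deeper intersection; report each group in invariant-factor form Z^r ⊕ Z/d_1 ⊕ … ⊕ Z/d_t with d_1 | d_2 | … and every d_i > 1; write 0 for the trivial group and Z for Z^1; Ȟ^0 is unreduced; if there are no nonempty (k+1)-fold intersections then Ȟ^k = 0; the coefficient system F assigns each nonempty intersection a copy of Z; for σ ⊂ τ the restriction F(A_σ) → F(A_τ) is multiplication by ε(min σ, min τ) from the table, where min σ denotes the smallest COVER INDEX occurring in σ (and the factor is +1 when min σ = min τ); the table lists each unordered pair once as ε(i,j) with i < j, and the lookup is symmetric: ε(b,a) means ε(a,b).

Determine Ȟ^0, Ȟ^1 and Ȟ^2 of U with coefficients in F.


Ȟ^0 ≅ 0,  Ȟ^1 ≅ Z ⊕ Z/2,  Ȟ^2 ≅ 0

nonempty overlaps:
  A12={b,c} A13={a} A14={e} A15={f} A23={d} A45={h}
C dims 5,6; δ0: rk 5, SNF 1^4·2
degree 0: 5−5−0 = 0 → Ȟ^0 ≅ 0
degree 1: 6−0−5 = 1 plus torsion [2] → Ȟ^1 ≅ Z ⊕ Z/2
degree 2: 0−0−0 = 0 → Ȟ^2 ≅ 0


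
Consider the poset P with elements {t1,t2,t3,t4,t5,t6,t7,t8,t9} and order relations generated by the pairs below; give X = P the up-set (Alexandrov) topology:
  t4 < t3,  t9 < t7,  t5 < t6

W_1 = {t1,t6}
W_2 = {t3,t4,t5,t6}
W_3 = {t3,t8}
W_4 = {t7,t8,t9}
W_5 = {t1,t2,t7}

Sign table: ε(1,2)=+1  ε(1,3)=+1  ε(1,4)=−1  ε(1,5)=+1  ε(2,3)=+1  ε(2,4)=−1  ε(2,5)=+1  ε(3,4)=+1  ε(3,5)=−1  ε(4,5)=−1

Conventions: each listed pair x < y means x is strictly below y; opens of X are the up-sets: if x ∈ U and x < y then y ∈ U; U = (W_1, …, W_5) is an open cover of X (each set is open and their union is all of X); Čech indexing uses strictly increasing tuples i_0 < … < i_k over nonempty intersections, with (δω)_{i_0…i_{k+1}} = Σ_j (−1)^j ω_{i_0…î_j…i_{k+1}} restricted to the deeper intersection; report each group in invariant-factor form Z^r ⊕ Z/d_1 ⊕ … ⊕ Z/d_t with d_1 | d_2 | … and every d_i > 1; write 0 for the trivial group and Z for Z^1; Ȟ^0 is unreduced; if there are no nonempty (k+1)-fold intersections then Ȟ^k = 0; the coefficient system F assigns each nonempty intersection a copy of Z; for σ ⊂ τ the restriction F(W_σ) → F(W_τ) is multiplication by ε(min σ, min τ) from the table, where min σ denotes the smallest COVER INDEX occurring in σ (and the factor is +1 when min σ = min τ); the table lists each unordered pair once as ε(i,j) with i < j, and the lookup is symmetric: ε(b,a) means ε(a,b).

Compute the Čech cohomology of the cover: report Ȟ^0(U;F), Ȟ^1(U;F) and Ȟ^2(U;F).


nerve simplices:
  W12={t6} W15={t1} W23={t3} W34={t8} W45={t7}
C dims 5,5; δ0: rk 5, SNF 1^4·2
degree 0: 5−5−0 = 0 → Ȟ^0 ≅ 0
degree 1: 5−0−5 = 0 plus torsion [2] → Ȟ^1 ≅ Z/2
degree 2: 0−0−0 = 0 → Ȟ^2 ≅ 0

Ȟ^0(U;F) ≅ 0, Ȟ^1(U;F) ≅ Z/2, Ȟ^2(U;F) ≅ 0


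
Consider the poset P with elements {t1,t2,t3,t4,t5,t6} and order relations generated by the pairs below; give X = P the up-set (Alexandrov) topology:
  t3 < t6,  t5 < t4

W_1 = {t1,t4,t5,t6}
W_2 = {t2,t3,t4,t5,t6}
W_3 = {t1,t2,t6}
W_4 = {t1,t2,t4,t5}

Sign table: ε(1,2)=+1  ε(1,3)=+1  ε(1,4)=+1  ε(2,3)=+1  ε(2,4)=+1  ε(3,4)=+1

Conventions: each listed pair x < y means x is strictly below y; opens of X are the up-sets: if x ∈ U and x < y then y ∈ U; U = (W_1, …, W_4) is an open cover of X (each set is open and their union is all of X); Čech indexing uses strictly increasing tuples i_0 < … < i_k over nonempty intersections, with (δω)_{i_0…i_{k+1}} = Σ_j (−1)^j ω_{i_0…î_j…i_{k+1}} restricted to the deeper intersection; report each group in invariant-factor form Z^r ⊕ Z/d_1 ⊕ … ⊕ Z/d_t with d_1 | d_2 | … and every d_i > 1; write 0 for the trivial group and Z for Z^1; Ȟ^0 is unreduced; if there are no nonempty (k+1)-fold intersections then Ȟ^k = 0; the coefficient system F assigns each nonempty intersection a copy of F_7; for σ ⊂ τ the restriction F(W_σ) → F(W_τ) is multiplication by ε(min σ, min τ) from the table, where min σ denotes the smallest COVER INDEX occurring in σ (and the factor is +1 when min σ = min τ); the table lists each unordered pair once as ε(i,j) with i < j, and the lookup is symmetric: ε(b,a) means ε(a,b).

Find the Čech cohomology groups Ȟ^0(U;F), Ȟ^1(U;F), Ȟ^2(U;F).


Ȟ^0 ≅ Z/7, Ȟ^1 ≅ 0 and Ȟ^2 ≅ Z/7

nonempty overlaps:
  W12={t4,t5,t6} W13={t1,t6} W14={t1,t4,t5} W23={t2,t6} W24={t2,t4,t5} W34={t1,t2}
  W123={t6} W124={t4,t5} W134={t1} W234={t2}
C dims 4,6,4; δ0: rk_F7 3; δ1: rk_F7 3
degree 0: 4−3−0 = 1 → Ȟ^0 ≅ Z/7
degree 1: 6−3−3 = 0 → Ȟ^1 ≅ 0
degree 2: 4−0−3 = 1 → Ȟ^2 ≅ Z/7


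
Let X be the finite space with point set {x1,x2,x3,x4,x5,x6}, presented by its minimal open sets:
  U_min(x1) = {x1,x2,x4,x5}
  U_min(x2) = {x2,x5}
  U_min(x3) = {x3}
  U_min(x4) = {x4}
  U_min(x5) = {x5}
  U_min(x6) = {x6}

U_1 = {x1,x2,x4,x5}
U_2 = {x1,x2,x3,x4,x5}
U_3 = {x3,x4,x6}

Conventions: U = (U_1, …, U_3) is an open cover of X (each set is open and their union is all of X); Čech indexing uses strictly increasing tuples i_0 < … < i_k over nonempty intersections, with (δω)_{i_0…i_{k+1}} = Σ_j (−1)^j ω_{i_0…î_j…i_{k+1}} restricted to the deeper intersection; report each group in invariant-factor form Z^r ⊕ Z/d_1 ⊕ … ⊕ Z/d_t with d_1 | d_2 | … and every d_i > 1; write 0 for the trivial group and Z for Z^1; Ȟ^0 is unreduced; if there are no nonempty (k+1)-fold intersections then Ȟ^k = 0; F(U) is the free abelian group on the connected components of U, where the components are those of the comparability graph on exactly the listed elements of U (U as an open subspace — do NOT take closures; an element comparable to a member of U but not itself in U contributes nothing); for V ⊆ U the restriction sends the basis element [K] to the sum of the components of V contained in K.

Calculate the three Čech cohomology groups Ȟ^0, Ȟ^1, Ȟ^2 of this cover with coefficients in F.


nonempty intersections:
  U12={x1,x2,x4,x5} U13={x4} U23={x3,x4}
  U123={x4}
components per intersection:
  U1: {x1,x2,x4,x5}
  U2: {x1,x2,x4,x5} {x3}
  U3: {x3} {x4} {x6}
  U12: {x1,x2,x4,x5}
  U13: {x4}
  U23: {x3} {x4}
  U123: {x4}
C dims 6,4,1; δ0: rk 3, SNF 1^3; δ1: rk 1, SNF 1^1
Ȟ^0: (6−3)−0=3 ⇒ Z^3
Ȟ^1: (4−1)−3=0 ⇒ 0
Ȟ^2: (1−0)−1=0 ⇒ 0

Ȟ^0 ≅ Z^3,  Ȟ^1 ≅ 0,  Ȟ^2 ≅ 0


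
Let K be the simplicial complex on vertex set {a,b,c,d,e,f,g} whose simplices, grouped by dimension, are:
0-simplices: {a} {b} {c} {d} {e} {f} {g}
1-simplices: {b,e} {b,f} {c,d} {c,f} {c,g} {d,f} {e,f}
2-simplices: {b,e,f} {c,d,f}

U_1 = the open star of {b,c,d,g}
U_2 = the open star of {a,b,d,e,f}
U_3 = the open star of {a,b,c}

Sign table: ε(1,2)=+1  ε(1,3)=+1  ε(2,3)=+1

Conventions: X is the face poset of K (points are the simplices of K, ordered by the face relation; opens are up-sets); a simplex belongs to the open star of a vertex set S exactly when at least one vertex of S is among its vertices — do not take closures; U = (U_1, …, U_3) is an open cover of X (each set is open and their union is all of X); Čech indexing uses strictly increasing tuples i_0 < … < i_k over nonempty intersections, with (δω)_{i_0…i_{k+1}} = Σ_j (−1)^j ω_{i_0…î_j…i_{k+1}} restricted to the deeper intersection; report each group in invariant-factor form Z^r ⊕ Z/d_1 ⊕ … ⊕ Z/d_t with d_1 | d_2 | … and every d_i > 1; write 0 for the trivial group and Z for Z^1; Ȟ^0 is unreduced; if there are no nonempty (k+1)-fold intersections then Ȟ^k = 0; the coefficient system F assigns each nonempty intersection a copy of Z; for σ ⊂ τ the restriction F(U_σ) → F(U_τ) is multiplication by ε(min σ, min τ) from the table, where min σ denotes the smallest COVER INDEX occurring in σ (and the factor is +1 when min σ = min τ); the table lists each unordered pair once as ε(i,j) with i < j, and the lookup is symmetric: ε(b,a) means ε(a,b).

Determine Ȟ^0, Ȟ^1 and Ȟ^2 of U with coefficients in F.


intersection data:
  U1={{b},{c},{d},{g},{b,e},{b,f},{c,d},{c,f},{c,g},{d,f},{b,e,f},{c,d,f}} U2={{a},{b},{d},{e},{f},{b,e},{b,f},{c,d},{c,f},{d,f},{e,f},{b,e,f},{c,d,f}} U3={{a},{b},{c},{b,e},{b,f},{c,d},{c,f},{c,g},{b,e,f},{c,d,f}}
  U12={{b},{d},{b,e},{b,f},{c,d},{c,f},{d,f},{b,e,f},{c,d,f}} U13={{b},{c},{b,e},{b,f},{c,d},{c,f},{c,g},{b,e,f},{c,d,f}} U23={{a},{b},{b,e},{b,f},{c,d},{c,f},{b,e,f},{c,d,f}}
  U123={{b},{b,e},{b,f},{c,d},{c,f},{b,e,f},{c,d,f}}
C dims 3,3,1; δ0: rk 2, SNF 1^2; δ1: rk 1, SNF 1^1
Ȟ^0 = (3 − 2) − 0 = 1, so Ȟ^0 ≅ Z
Ȟ^1 = (3 − 1) − 2 = 0, so Ȟ^1 ≅ 0
Ȟ^2 = (1 − 0) − 1 = 0, so Ȟ^2 ≅ 0

Ȟ^0 ≅ Z, Ȟ^1 ≅ 0 and Ȟ^2 ≅ 0


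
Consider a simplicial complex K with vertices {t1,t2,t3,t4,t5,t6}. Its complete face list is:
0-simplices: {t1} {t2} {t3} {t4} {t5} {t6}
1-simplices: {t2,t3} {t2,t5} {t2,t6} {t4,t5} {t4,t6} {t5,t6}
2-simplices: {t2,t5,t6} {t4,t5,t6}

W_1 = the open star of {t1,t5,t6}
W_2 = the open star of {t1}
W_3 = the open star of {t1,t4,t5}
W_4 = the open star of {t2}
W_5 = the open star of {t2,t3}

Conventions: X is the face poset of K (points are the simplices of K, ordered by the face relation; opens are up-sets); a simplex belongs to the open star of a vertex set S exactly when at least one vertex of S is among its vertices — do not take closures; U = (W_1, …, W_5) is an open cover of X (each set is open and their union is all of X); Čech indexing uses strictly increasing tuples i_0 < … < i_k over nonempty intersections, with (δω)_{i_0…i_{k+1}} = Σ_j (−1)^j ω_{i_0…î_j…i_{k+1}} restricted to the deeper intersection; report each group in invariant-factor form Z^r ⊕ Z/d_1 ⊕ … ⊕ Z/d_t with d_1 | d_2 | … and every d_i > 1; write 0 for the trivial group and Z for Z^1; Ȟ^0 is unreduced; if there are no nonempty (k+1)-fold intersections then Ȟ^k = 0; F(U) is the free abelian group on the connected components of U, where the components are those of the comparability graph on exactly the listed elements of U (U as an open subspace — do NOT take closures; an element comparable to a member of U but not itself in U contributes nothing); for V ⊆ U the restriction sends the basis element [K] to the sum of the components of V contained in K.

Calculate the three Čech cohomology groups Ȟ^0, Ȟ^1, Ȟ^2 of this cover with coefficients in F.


intersection data:
  W1={{t1},{t5},{t6},{t2,t5},{t2,t6},{t4,t5},{t4,t6},{t5,t6},{t2,t5,t6},{t4,t5,t6}} W2={{t1}} W3={{t1},{t4},{t5},{t2,t5},{t4,t5},{t4,t6},{t5,t6},{t2,t5,t6},{t4,t5,t6}} W4={{t2},{t2,t3},{t2,t5},{t2,t6},{t2,t5,t6}} W5={{t2},{t3},{t2,t3},{t2,t5},{t2,t6},{t2,t5,t6}}
  W12={{t1}} W13={{t1},{t5},{t2,t5},{t4,t5},{t4,t6},{t5,t6},{t2,t5,t6},{t4,t5,t6}} W14={{t2,t5},{t2,t6},{t2,t5,t6}} W15={{t2,t5},{t2,t6},{t2,t5,t6}} W23={{t1}} W34={{t2,t5},{t2,t5,t6}} W35={{t2,t5},{t2,t5,t6}} W45={{t2},{t2,t3},{t2,t5},{t2,t6},{t2,t5,t6}}
  W123={{t1}} W134={{t2,t5},{t2,t5,t6}} W135={{t2,t5},{t2,t5,t6}} W145={{t2,t5},{t2,t6},{t2,t5,t6}} W345={{t2,t5},{t2,t5,t6}}
  W1345={{t2,t5},{t2,t5,t6}}
components per intersection:
  W1: {{t1}} {{t5},{t6},{t2,t5},{t2,t6},{t4,t5},{t4,t6},{t5,t6},{t2,t5,t6},{t4,t5,t6}}
  W2: {{t1}}
  W3: {{t1}} {{t4},{t5},{t2,t5},{t4,t5},{t4,t6},{t5,t6},{t2,t5,t6},{t4,t5,t6}}
  W4: {{t2},{t2,t3},{t2,t5},{t2,t6},{t2,t5,t6}}
  W5: {{t2},{t3},{t2,t3},{t2,t5},{t2,t6},{t2,t5,t6}}
  W12: {{t1}}
  W13: {{t1}} {{t5},{t2,t5},{t4,t5},{t4,t6},{t5,t6},{t2,t5,t6},{t4,t5,t6}}
  W14: {{t2,t5},{t2,t6},{t2,t5,t6}}
  W15: {{t2,t5},{t2,t6},{t2,t5,t6}}
  W23: {{t1}}
  W34: {{t2,t5},{t2,t5,t6}}
  W35: {{t2,t5},{t2,t5,t6}}
  W45: {{t2},{t2,t3},{t2,t5},{t2,t6},{t2,t5,t6}}
  W123: {{t1}}
  W134: {{t2,t5},{t2,t5,t6}}
  W135: {{t2,t5},{t2,t5,t6}}
  W145: {{t2,t5},{t2,t6},{t2,t5,t6}}
  W345: {{t2,t5},{t2,t5,t6}}
  W1345: {{t2,t5},{t2,t5,t6}}
C dims 7,9,5,1; δ0: rk 5, SNF 1^5; δ1: rk 4, SNF 1^4; δ2: rk 1, SNF 1^1
Ȟ^0 = (7 − 5) − 0 = 2, so Ȟ^0 ≅ Z^2
Ȟ^1 = (9 − 4) − 5 = 0, so Ȟ^1 ≅ 0
Ȟ^2 = (5 − 1) − 4 = 0, so Ȟ^2 ≅ 0

Ȟ^0 = Z^2; Ȟ^1 = 0; Ȟ^2 = 0


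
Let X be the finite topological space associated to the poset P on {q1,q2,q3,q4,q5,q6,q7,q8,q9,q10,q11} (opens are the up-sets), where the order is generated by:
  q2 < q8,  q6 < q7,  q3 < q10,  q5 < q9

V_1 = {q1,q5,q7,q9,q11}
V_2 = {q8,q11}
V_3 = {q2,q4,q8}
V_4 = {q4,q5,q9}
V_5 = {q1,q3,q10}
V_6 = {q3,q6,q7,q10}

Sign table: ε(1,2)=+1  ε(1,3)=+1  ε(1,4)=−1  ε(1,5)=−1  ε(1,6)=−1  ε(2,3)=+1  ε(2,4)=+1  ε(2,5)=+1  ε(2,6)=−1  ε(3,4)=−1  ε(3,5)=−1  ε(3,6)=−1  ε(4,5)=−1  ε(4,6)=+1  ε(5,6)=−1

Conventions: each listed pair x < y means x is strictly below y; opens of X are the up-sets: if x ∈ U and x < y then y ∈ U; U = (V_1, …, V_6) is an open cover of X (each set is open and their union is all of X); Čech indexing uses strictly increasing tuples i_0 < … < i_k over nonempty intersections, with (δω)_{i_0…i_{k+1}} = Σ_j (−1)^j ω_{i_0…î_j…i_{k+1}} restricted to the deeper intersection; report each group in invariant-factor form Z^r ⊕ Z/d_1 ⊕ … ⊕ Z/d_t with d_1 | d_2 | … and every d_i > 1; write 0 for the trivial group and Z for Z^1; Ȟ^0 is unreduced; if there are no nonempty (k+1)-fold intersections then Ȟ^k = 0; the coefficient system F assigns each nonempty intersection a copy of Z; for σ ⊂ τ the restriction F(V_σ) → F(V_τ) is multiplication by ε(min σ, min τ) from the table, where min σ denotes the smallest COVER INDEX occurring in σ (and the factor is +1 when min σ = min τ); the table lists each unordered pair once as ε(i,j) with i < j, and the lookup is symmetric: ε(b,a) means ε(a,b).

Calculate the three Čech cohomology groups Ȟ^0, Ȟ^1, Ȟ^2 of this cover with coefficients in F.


Ȟ^0 = 0; Ȟ^1 = Z ⊕ Z/2; Ȟ^2 = 0

intersection data:
  V12={q11} V14={q5,q9} V15={q1} V16={q7} V23={q8} V34={q4} V56={q3,q10}
C dims 6,7; δ0: rk 6, SNF 1^5·2
Ȟ^0 = (6 − 6) − 0 = 0, so Ȟ^0 ≅ 0
Ȟ^1 = (7 − 0) − 6 = 1 plus torsion [2], so Ȟ^1 ≅ Z ⊕ Z/2
Ȟ^2 = (0 − 0) − 0 = 0, so Ȟ^2 ≅ 0


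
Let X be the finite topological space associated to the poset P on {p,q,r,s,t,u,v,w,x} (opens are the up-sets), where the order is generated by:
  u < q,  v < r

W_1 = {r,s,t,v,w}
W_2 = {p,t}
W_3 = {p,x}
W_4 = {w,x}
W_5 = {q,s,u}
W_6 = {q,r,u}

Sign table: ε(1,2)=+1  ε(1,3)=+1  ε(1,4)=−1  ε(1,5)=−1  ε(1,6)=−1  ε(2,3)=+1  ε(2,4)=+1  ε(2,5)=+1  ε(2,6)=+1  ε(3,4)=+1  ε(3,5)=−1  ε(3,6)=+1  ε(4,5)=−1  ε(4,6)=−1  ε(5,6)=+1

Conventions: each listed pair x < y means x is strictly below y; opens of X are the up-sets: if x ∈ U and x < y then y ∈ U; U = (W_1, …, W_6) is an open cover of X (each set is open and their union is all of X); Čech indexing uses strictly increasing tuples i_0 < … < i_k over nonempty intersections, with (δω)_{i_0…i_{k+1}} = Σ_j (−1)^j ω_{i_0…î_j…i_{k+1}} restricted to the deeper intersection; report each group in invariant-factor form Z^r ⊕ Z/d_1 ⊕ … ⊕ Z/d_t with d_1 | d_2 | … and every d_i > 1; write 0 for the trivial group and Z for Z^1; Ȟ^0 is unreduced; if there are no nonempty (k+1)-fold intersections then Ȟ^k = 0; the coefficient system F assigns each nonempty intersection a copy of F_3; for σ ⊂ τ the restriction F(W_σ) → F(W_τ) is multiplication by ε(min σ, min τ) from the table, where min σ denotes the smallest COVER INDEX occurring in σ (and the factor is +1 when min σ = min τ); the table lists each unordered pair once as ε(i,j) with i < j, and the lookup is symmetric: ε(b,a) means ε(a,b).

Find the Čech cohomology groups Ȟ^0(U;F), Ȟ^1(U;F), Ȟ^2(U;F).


nerve of the cover:
  W12={t} W14={w} W15={s} W16={r} W23={p} W34={x} W56={q,u}
C dims 6,7; δ0: rk_F3 6
Ȟ^0 = (6 − 6) − 0 = 0, so Ȟ^0 ≅ 0
Ȟ^1 = (7 − 0) − 6 = 1, so Ȟ^1 ≅ Z/3
Ȟ^2 = (0 − 0) − 0 = 0, so Ȟ^2 ≅ 0

Ȟ^0(U;F) ≅ 0, Ȟ^1(U;F) ≅ Z/3, Ȟ^2(U;F) ≅ 0


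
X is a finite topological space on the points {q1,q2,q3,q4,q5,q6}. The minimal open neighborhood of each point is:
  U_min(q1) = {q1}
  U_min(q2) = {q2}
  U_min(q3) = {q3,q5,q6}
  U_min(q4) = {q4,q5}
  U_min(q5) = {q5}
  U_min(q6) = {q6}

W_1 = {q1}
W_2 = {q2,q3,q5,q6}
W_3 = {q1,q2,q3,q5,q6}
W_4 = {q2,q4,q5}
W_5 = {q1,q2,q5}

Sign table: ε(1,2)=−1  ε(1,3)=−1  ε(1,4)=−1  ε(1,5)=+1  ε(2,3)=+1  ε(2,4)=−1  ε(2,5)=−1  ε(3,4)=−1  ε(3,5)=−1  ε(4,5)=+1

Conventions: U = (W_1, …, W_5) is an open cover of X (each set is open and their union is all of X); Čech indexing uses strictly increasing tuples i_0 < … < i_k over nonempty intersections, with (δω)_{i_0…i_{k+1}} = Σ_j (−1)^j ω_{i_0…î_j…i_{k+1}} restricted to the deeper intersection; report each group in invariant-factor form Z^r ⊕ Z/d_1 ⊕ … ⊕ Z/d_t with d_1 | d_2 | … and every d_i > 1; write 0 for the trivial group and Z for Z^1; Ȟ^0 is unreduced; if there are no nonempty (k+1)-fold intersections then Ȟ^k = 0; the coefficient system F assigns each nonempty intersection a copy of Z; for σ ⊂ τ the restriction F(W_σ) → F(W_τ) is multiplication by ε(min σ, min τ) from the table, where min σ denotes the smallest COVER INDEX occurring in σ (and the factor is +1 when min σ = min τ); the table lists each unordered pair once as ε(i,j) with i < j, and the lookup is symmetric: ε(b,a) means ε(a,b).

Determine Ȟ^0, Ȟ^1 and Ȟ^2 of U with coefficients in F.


Ȟ^0 = Z, Ȟ^1 = 0, Ȟ^2 = 0

nonempty overlaps:
  W13={q1} W15={q1} W23={q2,q3,q5,q6} W24={q2,q5} W25={q2,q5} W34={q2,q5} W35={q1,q2,q5} W45={q2,q5}
  W135={q1} W234={q2,q5} W235={q2,q5} W245={q2,q5} W345={q2,q5}
  W2345={q2,q5}
C dims 5,8,5,1; δ0: rk 4, SNF 1^4; δ1: rk 4, SNF 1^4; δ2: rk 1, SNF 1^1
degree 0: 5−4−0 = 1 → Ȟ^0 ≅ Z
degree 1: 8−4−4 = 0 → Ȟ^1 ≅ 0
degree 2: 5−1−4 = 0 → Ȟ^2 ≅ 0


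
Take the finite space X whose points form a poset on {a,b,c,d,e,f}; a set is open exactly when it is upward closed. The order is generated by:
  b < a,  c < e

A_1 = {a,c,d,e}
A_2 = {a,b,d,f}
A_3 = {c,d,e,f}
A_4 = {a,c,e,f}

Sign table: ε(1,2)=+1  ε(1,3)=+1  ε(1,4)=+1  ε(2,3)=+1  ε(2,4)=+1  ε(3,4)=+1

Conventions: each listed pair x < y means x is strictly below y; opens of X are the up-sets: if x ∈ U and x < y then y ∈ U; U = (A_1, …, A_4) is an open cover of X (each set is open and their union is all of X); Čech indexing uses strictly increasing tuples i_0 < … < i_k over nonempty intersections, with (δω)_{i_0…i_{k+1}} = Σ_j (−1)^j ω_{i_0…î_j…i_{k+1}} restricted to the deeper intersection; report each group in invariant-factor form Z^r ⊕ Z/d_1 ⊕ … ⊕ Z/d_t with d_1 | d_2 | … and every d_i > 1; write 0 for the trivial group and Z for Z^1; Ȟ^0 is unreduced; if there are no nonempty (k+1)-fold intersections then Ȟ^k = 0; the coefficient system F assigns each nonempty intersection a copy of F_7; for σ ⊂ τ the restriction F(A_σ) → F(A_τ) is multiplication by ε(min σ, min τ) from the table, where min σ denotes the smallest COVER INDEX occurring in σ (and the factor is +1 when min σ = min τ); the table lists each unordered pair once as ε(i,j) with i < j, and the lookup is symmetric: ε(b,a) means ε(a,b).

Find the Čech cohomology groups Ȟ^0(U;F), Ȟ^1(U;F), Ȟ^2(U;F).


Ȟ^0 ≅ Z/7; Ȟ^1 ≅ 0; Ȟ^2 ≅ Z/7

intersection data:
  A12={a,d} A13={c,d,e} A14={a,c,e} A23={d,f} A24={a,f} A34={c,e,f}
  A123={d} A124={a} A134={c,e} A234={f}
C dims 4,6,4; δ0: rk_F7 3; δ1: rk_F7 3
Ȟ^0 = (4 − 3) − 0 = 1, so Ȟ^0 ≅ Z/7
Ȟ^1 = (6 − 3) − 3 = 0, so Ȟ^1 ≅ 0
Ȟ^2 = (4 − 0) − 3 = 1, so Ȟ^2 ≅ Z/7


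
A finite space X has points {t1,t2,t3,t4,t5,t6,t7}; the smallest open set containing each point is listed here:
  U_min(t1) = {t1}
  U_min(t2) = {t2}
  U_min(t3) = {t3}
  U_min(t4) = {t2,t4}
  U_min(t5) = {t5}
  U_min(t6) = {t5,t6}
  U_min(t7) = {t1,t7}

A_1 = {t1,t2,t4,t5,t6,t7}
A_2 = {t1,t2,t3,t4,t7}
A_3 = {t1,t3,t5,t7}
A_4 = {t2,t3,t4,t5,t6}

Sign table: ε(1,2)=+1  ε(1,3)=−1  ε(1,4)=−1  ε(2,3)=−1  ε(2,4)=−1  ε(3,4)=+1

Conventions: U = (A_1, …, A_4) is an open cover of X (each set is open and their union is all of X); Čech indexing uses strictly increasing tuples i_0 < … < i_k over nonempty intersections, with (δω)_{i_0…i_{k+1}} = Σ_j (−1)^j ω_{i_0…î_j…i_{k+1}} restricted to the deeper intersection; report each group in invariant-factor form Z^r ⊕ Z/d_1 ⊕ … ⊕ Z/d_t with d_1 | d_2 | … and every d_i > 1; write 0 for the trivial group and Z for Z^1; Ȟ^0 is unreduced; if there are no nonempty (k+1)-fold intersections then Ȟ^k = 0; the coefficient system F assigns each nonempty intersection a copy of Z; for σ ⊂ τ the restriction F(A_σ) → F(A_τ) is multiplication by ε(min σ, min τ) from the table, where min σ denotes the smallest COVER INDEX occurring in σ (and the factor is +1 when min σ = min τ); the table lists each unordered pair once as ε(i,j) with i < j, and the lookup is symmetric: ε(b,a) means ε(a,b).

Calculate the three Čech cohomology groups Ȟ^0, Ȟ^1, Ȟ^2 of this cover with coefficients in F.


cover nerve:
  A12={t1,t2,t4,t7} A13={t1,t5,t7} A14={t2,t4,t5,t6} A23={t1,t3,t7} A24={t2,t3,t4} A34={t3,t5}
  A123={t1,t7} A124={t2,t4} A134={t5} A234={t3}
C dims 4,6,4; δ0: rk 3, SNF 1^3; δ1: rk 3, SNF 1^3
Ȟ^0: (4−3)−0=1 ⇒ Z
Ȟ^1: (6−3)−3=0 ⇒ 0
Ȟ^2: (4−0)−3=1 ⇒ Z

Ȟ^0 ≅ Z, Ȟ^1 ≅ 0, Ȟ^2 ≅ Z


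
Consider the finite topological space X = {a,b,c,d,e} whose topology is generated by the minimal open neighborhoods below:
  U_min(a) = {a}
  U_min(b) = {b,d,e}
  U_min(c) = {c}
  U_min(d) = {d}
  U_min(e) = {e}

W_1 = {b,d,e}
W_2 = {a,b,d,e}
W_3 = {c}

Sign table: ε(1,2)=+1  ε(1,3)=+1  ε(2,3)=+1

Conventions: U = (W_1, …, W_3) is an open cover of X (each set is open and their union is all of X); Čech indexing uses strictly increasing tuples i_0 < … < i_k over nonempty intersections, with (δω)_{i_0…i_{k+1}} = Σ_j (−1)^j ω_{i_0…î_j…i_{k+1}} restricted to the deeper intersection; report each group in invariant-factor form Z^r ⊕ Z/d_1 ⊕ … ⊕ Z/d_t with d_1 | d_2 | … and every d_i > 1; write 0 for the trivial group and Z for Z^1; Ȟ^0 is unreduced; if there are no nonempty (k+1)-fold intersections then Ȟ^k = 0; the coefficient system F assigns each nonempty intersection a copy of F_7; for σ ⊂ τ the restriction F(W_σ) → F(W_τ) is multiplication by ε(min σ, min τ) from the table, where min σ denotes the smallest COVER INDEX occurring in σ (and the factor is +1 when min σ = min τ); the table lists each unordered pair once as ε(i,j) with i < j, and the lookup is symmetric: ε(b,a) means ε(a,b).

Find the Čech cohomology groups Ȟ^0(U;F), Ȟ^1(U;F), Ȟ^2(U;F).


cover nerve:
  W12={b,d,e}
C dims 3,1; δ0: rk_F7 1
Ȟ^0: (3−1)−0=2 ⇒ Z/7 ⊕ Z/7
Ȟ^1: (1−0)−1=0 ⇒ 0
Ȟ^2: (0−0)−0=0 ⇒ 0

Ȟ^0(U;F) ≅ Z/7 ⊕ Z/7, Ȟ^1(U;F) ≅ 0 and Ȟ^2(U;F) ≅ 0


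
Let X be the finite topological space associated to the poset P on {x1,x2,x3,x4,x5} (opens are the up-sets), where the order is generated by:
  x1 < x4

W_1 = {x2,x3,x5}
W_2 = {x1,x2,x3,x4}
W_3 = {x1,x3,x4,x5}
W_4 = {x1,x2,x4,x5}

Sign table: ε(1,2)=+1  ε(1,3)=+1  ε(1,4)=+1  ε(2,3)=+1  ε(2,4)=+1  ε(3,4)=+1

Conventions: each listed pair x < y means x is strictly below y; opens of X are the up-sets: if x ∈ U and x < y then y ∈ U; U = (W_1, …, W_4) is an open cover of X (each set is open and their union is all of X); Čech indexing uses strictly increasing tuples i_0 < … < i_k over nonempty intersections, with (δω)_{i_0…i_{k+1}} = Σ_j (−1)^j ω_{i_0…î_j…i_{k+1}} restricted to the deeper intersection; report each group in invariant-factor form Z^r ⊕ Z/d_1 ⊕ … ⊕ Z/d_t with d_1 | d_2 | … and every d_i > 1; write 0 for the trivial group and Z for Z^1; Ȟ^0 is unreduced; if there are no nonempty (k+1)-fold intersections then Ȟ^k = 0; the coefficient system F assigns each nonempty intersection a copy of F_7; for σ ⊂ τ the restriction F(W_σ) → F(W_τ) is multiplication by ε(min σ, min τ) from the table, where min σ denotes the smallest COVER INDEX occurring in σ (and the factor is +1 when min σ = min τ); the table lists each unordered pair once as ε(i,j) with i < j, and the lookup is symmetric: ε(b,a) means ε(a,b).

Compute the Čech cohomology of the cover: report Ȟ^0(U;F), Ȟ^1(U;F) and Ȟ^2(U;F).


intersection data:
  W12={x2,x3} W13={x3,x5} W14={x2,x5} W23={x1,x3,x4} W24={x1,x2,x4} W34={x1,x4,x5}
  W123={x3} W124={x2} W134={x5} W234={x1,x4}
C dims 4,6,4; δ0: rk_F7 3; δ1: rk_F7 3
Ȟ^0 = (4 − 3) − 0 = 1, so Ȟ^0 ≅ Z/7
Ȟ^1 = (6 − 3) − 3 = 0, so Ȟ^1 ≅ 0
Ȟ^2 = (4 − 0) − 3 = 1, so Ȟ^2 ≅ Z/7

Ȟ^0(U;F) ≅ Z/7,  Ȟ^1(U;F) ≅ 0,  Ȟ^2(U;F) ≅ Z/7


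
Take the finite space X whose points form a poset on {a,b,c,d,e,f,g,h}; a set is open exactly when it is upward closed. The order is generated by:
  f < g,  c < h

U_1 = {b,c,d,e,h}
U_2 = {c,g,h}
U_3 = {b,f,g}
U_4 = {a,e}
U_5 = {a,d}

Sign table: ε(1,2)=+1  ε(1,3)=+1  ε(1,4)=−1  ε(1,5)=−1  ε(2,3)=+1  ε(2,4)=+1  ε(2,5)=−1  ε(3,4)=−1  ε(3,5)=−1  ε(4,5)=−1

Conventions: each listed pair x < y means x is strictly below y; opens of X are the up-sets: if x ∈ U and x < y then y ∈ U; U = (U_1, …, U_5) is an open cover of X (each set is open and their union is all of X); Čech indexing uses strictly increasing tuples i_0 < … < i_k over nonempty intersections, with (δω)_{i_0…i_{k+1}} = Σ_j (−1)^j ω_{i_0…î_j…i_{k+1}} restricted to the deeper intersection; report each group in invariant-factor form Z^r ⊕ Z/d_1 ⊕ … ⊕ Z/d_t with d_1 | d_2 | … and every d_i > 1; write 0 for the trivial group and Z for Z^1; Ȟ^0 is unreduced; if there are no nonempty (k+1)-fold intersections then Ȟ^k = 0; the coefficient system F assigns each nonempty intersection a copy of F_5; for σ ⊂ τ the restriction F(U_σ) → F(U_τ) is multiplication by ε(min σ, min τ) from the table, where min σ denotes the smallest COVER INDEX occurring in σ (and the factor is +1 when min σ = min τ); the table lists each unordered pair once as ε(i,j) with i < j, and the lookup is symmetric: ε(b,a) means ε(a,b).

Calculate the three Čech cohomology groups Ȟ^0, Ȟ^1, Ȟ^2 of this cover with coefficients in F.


nerve of the cover:
  U12={c,h} U13={b} U14={e} U15={d} U23={g} U45={a}
C dims 5,6; δ0: rk_F5 5
Ȟ^0 = (5 − 5) − 0 = 0, so Ȟ^0 ≅ 0
Ȟ^1 = (6 − 0) − 5 = 1, so Ȟ^1 ≅ Z/5
Ȟ^2 = (0 − 0) − 0 = 0, so Ȟ^2 ≅ 0

Ȟ^0 ≅ 0,  Ȟ^1 ≅ Z/5,  Ȟ^2 ≅ 0


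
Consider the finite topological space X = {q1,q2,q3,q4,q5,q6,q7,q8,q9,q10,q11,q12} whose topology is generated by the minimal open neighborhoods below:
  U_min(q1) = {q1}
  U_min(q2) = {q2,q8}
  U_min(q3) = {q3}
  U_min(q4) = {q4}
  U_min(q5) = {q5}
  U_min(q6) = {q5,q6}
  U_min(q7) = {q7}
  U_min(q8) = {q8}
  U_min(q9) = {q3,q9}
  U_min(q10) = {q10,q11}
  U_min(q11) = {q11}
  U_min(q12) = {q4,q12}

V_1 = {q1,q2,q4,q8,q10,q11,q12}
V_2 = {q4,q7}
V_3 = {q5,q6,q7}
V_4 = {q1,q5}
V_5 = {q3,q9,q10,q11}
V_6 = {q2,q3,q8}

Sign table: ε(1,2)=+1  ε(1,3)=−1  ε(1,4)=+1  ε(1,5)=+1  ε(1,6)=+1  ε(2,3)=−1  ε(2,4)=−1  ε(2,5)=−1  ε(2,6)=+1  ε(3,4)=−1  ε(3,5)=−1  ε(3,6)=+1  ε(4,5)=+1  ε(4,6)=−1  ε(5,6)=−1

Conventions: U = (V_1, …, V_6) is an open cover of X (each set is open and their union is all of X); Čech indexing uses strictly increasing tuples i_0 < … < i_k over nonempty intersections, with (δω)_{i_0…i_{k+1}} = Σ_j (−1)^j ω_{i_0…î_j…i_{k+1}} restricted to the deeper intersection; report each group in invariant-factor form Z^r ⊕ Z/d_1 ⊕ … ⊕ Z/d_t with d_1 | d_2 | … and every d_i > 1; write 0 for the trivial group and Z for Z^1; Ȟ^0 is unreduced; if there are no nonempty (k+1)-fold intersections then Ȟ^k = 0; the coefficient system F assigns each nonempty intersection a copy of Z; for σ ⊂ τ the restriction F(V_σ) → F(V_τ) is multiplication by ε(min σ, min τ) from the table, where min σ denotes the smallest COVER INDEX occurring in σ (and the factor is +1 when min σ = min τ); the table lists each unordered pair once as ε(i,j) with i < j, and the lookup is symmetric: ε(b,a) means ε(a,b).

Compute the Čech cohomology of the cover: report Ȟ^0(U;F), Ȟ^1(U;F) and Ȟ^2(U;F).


Ȟ^0 = 0, Ȟ^1 = Z ⊕ Z/2, Ȟ^2 = 0

nerve of the cover:
  V12={q4} V14={q1} V15={q10,q11} V16={q2,q8} V23={q7} V34={q5} V56={q3}
C dims 6,7; δ0: rk 6, SNF 1^5·2
Ȟ^0 = (6 − 6) − 0 = 0, so Ȟ^0 ≅ 0
Ȟ^1 = (7 − 0) − 6 = 1 plus torsion [2], so Ȟ^1 ≅ Z ⊕ Z/2
Ȟ^2 = (0 − 0) − 0 = 0, so Ȟ^2 ≅ 0
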